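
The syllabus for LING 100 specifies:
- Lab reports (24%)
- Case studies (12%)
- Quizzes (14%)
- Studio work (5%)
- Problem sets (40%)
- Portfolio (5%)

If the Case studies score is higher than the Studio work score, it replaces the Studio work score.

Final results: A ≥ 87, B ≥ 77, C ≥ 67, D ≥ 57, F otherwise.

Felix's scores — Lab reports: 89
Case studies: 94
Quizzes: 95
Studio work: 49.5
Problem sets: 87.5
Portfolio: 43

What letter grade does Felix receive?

Case studies (94) > Studio work (49.5), so Studio work counts as 94.
Weighted total:
  Lab reports 89 × 0.24 = 21.36
  Case studies 94 × 0.12 = 11.28
  Quizzes 95 × 0.14 = 13.3
  Studio work 94 × 0.05 = 4.7
  Problem sets 87.5 × 0.4 = 35
  Portfolio 43 × 0.05 = 2.15
Sum = 87.79
87.79 ≥ 87 → A

A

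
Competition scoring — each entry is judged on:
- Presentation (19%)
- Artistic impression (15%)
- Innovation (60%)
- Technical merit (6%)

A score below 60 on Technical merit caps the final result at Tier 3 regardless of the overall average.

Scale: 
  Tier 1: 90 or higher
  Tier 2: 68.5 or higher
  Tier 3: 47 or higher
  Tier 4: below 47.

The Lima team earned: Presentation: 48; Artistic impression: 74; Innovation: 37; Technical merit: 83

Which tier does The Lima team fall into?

Technical merit score 83 ≥ 60: minimum met.
Weighted total:
  Presentation 48 × 0.19 = 9.12
  Artistic impression 74 × 0.15 = 11.1
  Innovation 37 × 0.6 = 22.2
  Technical merit 83 × 0.06 = 4.98
Sum = 47.4
47.4 is ≥ 47 and < 68.5 → Tier 3

Tier 3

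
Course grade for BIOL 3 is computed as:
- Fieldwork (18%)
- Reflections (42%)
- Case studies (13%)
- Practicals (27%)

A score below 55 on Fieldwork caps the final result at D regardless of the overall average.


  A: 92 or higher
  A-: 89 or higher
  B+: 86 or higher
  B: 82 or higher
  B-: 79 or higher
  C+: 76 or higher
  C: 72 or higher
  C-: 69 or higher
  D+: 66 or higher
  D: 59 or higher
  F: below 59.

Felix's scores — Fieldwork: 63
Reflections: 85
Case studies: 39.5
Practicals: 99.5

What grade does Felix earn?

Fieldwork score 63 ≥ 55: minimum met.
Weighted total:
  Fieldwork 63 × 0.18 = 11.34
  Reflections 85 × 0.42 = 35.7
  Case studies 39.5 × 0.13 = 5.135
  Practicals 99.5 × 0.27 = 26.865
Sum = 79.04
79.04 is ≥ 79 and < 82 → B-

B-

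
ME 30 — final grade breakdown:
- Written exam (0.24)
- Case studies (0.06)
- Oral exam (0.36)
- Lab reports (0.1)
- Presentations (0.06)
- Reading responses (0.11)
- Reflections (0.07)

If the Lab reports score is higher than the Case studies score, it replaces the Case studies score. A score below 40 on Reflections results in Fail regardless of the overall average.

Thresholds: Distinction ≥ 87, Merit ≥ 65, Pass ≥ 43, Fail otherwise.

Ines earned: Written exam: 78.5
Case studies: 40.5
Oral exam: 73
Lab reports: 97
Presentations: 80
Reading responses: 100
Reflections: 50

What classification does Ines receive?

Merit

Lab reports (97) > Case studies (40.5), so Case studies counts as 97.
Reflections score 50 ≥ 40: minimum met.
Weighted total:
  Written exam 78.5 × 0.24 = 18.84
  Case studies 97 × 0.06 = 5.82
  Oral exam 73 × 0.36 = 26.28
  Lab reports 97 × 0.1 = 9.7
  Presentations 80 × 0.06 = 4.8
  Reading responses 100 × 0.11 = 11
  Reflections 50 × 0.07 = 3.5
Sum = 79.94
79.94 is ≥ 65 and < 87 → Merit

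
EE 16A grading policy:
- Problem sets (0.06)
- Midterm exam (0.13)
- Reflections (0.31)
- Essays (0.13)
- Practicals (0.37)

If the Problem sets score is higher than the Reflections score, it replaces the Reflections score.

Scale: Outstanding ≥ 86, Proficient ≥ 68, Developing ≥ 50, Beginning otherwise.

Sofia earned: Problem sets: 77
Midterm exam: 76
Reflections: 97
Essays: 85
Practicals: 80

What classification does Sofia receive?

Proficient

Problem sets (77) ≤ Reflections (97), so Reflections stays at 97.
Weighted total:
  Problem sets 77 × 0.06 = 4.62
  Midterm exam 76 × 0.13 = 9.88
  Reflections 97 × 0.31 = 30.07
  Essays 85 × 0.13 = 11.05
  Practicals 80 × 0.37 = 29.6
Sum = 85.22
85.22 is ≥ 68 and < 86 → Proficient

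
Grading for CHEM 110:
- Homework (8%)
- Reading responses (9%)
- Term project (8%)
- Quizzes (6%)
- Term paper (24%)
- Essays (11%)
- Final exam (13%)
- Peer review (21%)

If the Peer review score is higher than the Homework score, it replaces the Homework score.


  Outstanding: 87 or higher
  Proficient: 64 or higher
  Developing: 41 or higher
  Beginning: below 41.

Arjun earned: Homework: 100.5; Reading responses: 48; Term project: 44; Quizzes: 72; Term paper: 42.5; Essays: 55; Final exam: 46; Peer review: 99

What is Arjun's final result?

Developing

Peer review (99) ≤ Homework (100.5), so Homework stays at 100.5.
Weighted total:
  Homework 100.5 × 0.08 = 8.04
  Reading responses 48 × 0.09 = 4.32
  Term project 44 × 0.08 = 3.52
  Quizzes 72 × 0.06 = 4.32
  Term paper 42.5 × 0.24 = 10.2
  Essays 55 × 0.11 = 6.05
  Final exam 46 × 0.13 = 5.98
  Peer review 99 × 0.21 = 20.79
Sum = 63.22
63.22 is ≥ 41 and < 64 → Developing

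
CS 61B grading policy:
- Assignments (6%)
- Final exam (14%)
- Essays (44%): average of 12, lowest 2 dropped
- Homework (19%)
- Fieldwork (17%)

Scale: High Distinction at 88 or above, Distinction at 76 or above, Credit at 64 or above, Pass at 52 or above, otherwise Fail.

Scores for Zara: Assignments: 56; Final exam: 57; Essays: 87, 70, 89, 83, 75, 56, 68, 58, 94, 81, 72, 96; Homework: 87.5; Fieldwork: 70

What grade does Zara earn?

Credit

Essays: drop 56, 58 → average of remaining 10 = 815/10 = 81.5
Weighted total:
  Assignments 56 × 0.06 = 3.36
  Final exam 57 × 0.14 = 7.98
  Essays 81.5 × 0.44 = 35.86
  Homework 87.5 × 0.19 = 16.625
  Fieldwork 70 × 0.17 = 11.9
Sum = 75.725
75.725 is ≥ 64 and < 76 → Credit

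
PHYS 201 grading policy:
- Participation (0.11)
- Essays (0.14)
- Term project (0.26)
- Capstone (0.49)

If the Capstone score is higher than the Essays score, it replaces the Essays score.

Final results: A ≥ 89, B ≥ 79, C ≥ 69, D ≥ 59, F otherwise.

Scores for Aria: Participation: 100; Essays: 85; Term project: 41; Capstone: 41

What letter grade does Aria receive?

Capstone (41) ≤ Essays (85), so Essays stays at 85.
Weighted total:
  Participation 100 × 0.11 = 11
  Essays 85 × 0.14 = 11.9
  Term project 41 × 0.26 = 10.66
  Capstone 41 × 0.49 = 20.09
Sum = 53.65
53.65 < 59 → F

F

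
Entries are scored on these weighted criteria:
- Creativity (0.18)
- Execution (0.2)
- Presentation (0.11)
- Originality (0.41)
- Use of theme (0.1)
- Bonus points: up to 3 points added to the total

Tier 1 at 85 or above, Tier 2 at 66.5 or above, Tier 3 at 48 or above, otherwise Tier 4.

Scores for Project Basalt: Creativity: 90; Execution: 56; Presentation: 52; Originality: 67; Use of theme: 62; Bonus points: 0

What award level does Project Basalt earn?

Tier 2

Weighted total:
  Creativity 90 × 0.18 = 16.2
  Execution 56 × 0.2 = 11.2
  Presentation 52 × 0.11 = 5.72
  Originality 67 × 0.41 = 27.47
  Use of theme 62 × 0.1 = 6.2
Sum = 66.79
Bonus points: 66.79 + 0 = 66.79
66.79 is ≥ 66.5 and < 85 → Tier 2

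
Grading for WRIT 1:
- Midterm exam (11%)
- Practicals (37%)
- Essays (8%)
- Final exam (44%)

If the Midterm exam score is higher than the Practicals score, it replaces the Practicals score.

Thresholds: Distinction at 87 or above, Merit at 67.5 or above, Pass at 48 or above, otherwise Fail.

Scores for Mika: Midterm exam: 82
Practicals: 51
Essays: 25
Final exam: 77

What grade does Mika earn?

Midterm exam (82) > Practicals (51), so Practicals counts as 82.
Weighted total:
  Midterm exam 82 × 0.11 = 9.02
  Practicals 82 × 0.37 = 30.34
  Essays 25 × 0.08 = 2
  Final exam 77 × 0.44 = 33.88
Sum = 75.24
75.24 is ≥ 67.5 and < 87 → Merit

Merit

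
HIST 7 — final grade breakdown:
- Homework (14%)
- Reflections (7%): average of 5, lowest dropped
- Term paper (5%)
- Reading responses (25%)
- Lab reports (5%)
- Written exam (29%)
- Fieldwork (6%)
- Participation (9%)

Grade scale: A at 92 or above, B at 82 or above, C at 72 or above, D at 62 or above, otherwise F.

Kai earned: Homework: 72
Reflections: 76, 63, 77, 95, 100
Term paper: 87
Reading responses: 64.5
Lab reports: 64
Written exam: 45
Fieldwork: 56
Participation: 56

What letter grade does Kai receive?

Reflections: drop 63 → average of remaining 4 = 348/4 = 87
Weighted total:
  Homework 72 × 0.14 = 10.08
  Reflections 87 × 0.07 = 6.09
  Term paper 87 × 0.05 = 4.35
  Reading responses 64.5 × 0.25 = 16.125
  Lab reports 64 × 0.05 = 3.2
  Written exam 45 × 0.29 = 13.05
  Fieldwork 56 × 0.06 = 3.36
  Participation 56 × 0.09 = 5.04
Sum = 61.295
61.295 < 62 → F

F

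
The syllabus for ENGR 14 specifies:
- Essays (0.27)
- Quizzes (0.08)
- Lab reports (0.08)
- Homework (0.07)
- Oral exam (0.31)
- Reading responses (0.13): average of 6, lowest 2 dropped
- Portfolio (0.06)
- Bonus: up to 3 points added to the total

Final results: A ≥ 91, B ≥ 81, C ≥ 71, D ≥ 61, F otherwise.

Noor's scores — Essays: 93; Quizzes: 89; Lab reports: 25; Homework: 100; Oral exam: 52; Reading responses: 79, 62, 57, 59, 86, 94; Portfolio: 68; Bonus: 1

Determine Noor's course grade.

Reading responses: drop 57, 59 → average of remaining 4 = 321/4 = 80.25
Weighted total:
  Essays 93 × 0.27 = 25.11
  Quizzes 89 × 0.08 = 7.12
  Lab reports 25 × 0.08 = 2
  Homework 100 × 0.07 = 7
  Oral exam 52 × 0.31 = 16.12
  Reading responses 80.25 × 0.13 = 10.4325
  Portfolio 68 × 0.06 = 4.08
Sum = 71.8625
Bonus: 71.8625 + 1 = 72.8625
72.8625 is ≥ 71 and < 81 → C

C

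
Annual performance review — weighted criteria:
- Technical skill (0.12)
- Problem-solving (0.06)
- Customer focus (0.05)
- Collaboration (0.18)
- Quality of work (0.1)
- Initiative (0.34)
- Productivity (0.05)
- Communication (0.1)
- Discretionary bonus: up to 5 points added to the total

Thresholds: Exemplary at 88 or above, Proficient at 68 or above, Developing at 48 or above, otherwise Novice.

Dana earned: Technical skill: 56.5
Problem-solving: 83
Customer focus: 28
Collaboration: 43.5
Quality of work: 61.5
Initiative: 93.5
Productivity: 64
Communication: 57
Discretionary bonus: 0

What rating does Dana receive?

Weighted total:
  Technical skill 56.5 × 0.12 = 6.78
  Problem-solving 83 × 0.06 = 4.98
  Customer focus 28 × 0.05 = 1.4
  Collaboration 43.5 × 0.18 = 7.83
  Quality of work 61.5 × 0.1 = 6.15
  Initiative 93.5 × 0.34 = 31.79
  Productivity 64 × 0.05 = 3.2
  Communication 57 × 0.1 = 5.7
Sum = 67.83
Discretionary bonus: 67.83 + 0 = 67.83
67.83 is ≥ 48 and < 68 → Developing

Developing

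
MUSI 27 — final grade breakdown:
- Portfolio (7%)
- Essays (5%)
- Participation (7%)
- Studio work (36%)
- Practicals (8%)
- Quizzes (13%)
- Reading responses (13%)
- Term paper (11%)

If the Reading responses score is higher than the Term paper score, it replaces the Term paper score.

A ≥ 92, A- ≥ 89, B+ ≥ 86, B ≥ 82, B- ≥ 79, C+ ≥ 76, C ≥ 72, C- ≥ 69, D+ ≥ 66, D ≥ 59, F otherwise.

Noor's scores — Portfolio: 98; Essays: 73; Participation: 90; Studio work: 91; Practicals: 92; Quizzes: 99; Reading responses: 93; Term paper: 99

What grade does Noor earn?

Reading responses (93) ≤ Term paper (99), so Term paper stays at 99.
Weighted total:
  Portfolio 98 × 0.07 = 6.86
  Essays 73 × 0.05 = 3.65
  Participation 90 × 0.07 = 6.3
  Studio work 91 × 0.36 = 32.76
  Practicals 92 × 0.08 = 7.36
  Quizzes 99 × 0.13 = 12.87
  Reading responses 93 × 0.13 = 12.09
  Term paper 99 × 0.11 = 10.89
Sum = 92.78
92.78 ≥ 92 → A

A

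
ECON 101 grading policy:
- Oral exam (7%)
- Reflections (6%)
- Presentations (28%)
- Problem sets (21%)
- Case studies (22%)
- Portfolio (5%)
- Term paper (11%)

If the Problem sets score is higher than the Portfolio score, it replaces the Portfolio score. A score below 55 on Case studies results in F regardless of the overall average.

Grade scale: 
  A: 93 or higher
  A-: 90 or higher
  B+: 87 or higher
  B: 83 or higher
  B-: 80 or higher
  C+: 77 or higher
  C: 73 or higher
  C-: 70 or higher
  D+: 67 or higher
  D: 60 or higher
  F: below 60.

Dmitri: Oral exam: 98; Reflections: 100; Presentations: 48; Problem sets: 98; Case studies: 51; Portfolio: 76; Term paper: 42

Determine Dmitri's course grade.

F

Problem sets (98) > Portfolio (76), so Portfolio counts as 98.
Case studies score 51 < 55: minimum not met.
Weighted total:
  Oral exam 98 × 0.07 = 6.86
  Reflections 100 × 0.06 = 6
  Presentations 48 × 0.28 = 13.44
  Problem sets 98 × 0.21 = 20.58
  Case studies 51 × 0.22 = 11.22
  Portfolio 98 × 0.05 = 4.9
  Term paper 42 × 0.11 = 4.62
Sum = 67.62
Because the Case studies minimum was not met, the result is F.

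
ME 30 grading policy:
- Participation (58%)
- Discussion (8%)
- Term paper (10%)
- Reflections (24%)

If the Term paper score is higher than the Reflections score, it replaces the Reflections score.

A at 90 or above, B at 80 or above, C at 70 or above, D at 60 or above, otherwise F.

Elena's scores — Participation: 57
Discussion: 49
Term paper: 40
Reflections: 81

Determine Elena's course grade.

D

Term paper (40) ≤ Reflections (81), so Reflections stays at 81.
Weighted total:
  Participation 57 × 0.58 = 33.06
  Discussion 49 × 0.08 = 3.92
  Term paper 40 × 0.1 = 4
  Reflections 81 × 0.24 = 19.44
Sum = 60.42
60.42 is ≥ 60 and < 70 → D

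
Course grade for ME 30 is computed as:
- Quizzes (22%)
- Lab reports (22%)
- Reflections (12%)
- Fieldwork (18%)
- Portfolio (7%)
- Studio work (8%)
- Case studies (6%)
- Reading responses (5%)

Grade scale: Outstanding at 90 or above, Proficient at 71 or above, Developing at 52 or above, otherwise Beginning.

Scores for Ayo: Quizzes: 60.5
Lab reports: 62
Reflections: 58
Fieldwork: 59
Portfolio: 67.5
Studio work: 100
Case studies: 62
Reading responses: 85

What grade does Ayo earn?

Developing

Weighted total:
  Quizzes 60.5 × 0.22 = 13.31
  Lab reports 62 × 0.22 = 13.64
  Reflections 58 × 0.12 = 6.96
  Fieldwork 59 × 0.18 = 10.62
  Portfolio 67.5 × 0.07 = 4.725
  Studio work 100 × 0.08 = 8
  Case studies 62 × 0.06 = 3.72
  Reading responses 85 × 0.05 = 4.25
Sum = 65.225
65.225 is ≥ 52 and < 71 → Developing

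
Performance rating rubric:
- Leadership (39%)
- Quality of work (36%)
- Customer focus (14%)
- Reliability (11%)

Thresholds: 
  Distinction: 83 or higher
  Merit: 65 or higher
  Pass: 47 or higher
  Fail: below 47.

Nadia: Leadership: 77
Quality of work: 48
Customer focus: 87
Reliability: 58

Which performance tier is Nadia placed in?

Weighted total:
  Leadership 77 × 0.39 = 30.03
  Quality of work 48 × 0.36 = 17.28
  Customer focus 87 × 0.14 = 12.18
  Reliability 58 × 0.11 = 6.38
Sum = 65.87
65.87 is ≥ 65 and < 83 → Merit

Merit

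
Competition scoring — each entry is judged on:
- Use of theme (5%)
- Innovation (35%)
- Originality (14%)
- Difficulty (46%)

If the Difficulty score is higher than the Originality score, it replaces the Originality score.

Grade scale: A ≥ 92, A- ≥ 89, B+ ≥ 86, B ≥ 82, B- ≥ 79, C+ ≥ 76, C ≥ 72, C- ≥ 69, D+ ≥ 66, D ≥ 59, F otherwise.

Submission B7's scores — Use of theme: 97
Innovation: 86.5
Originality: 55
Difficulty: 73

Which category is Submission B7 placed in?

C+

Difficulty (73) > Originality (55), so Originality counts as 73.
Weighted total:
  Use of theme 97 × 0.05 = 4.85
  Innovation 86.5 × 0.35 = 30.275
  Originality 73 × 0.14 = 10.22
  Difficulty 73 × 0.46 = 33.58
Sum = 78.925
78.925 is ≥ 76 and < 79 → C+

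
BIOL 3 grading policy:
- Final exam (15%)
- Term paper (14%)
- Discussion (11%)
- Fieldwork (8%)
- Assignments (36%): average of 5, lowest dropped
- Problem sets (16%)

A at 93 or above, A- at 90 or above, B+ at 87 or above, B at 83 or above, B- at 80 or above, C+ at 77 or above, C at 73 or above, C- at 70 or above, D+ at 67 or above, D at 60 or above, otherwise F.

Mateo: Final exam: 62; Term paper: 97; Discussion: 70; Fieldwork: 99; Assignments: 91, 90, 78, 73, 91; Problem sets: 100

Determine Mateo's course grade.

B

Assignments: drop 73 → average of remaining 4 = 350/4 = 87.5
Weighted total:
  Final exam 62 × 0.15 = 9.3
  Term paper 97 × 0.14 = 13.58
  Discussion 70 × 0.11 = 7.7
  Fieldwork 99 × 0.08 = 7.92
  Assignments 87.5 × 0.36 = 31.5
  Problem sets 100 × 0.16 = 16
Sum = 86
86 is ≥ 83 and < 87 → B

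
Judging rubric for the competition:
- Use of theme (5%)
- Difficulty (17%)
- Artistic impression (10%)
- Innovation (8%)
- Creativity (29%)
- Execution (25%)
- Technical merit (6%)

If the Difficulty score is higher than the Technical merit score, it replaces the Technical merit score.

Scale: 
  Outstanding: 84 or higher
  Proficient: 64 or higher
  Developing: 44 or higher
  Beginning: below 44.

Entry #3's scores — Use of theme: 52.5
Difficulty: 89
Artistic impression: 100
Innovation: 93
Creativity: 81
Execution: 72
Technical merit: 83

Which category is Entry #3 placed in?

Difficulty (89) > Technical merit (83), so Technical merit counts as 89.
Weighted total:
  Use of theme 52.5 × 0.05 = 2.625
  Difficulty 89 × 0.17 = 15.13
  Artistic impression 100 × 0.1 = 10
  Innovation 93 × 0.08 = 7.44
  Creativity 81 × 0.29 = 23.49
  Execution 72 × 0.25 = 18
  Technical merit 89 × 0.06 = 5.34
Sum = 82.025
82.025 is ≥ 64 and < 84 → Proficient

Proficient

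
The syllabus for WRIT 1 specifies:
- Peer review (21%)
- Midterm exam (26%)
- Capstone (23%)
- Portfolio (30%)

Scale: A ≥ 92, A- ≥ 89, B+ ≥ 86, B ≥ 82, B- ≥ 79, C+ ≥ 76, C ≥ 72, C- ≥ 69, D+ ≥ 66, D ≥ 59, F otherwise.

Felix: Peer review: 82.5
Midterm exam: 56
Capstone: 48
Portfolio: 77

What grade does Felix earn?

Weighted total:
  Peer review 82.5 × 0.21 = 17.325
  Midterm exam 56 × 0.26 = 14.56
  Capstone 48 × 0.23 = 11.04
  Portfolio 77 × 0.3 = 23.1
Sum = 66.025
66.025 is ≥ 66 and < 69 → D+

D+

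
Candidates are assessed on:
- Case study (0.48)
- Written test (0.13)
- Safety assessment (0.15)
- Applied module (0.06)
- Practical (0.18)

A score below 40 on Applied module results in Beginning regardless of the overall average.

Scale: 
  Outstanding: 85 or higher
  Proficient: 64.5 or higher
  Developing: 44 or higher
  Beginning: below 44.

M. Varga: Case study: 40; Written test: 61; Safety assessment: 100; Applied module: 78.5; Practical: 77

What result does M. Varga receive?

Applied module score 78.5 ≥ 40: minimum met.
Weighted total:
  Case study 40 × 0.48 = 19.2
  Written test 61 × 0.13 = 7.93
  Safety assessment 100 × 0.15 = 15
  Applied module 78.5 × 0.06 = 4.71
  Practical 77 × 0.18 = 13.86
Sum = 60.7
60.7 is ≥ 44 and < 64.5 → Developing

Developing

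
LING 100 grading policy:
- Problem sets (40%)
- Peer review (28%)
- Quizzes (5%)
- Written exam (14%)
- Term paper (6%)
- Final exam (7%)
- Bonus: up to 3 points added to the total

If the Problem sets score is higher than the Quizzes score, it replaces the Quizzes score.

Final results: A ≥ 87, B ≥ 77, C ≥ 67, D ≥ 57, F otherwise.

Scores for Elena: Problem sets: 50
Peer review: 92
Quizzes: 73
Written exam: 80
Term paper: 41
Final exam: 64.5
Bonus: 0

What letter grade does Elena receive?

C

Problem sets (50) ≤ Quizzes (73), so Quizzes stays at 73.
Weighted total:
  Problem sets 50 × 0.4 = 20
  Peer review 92 × 0.28 = 25.76
  Quizzes 73 × 0.05 = 3.65
  Written exam 80 × 0.14 = 11.2
  Term paper 41 × 0.06 = 2.46
  Final exam 64.5 × 0.07 = 4.515
Sum = 67.585
Bonus: 67.585 + 0 = 67.585
67.585 is ≥ 67 and < 77 → C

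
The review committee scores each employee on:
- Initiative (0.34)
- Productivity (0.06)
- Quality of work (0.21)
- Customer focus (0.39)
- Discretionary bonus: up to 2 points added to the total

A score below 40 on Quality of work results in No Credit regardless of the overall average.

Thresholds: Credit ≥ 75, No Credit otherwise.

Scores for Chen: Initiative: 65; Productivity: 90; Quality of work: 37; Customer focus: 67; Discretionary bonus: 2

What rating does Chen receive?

No Credit

Quality of work score 37 < 40: minimum not met.
Weighted total:
  Initiative 65 × 0.34 = 22.1
  Productivity 90 × 0.06 = 5.4
  Quality of work 37 × 0.21 = 7.77
  Customer focus 67 × 0.39 = 26.13
Sum = 61.4
Discretionary bonus: 61.4 + 2 = 63.4
Because the Quality of work minimum was not met, the result is No Credit.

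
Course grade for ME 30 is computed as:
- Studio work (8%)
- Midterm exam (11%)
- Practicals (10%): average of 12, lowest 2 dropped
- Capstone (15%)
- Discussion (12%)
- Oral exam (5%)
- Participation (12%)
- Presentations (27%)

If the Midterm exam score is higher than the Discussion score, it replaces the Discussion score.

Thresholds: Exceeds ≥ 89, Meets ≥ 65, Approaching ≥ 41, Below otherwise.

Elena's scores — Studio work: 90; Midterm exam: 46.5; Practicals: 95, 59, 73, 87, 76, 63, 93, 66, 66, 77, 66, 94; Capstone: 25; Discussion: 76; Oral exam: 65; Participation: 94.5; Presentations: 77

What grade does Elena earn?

Meets

Practicals: drop 59, 63 → average of remaining 10 = 793/10 = 79.3
Midterm exam (46.5) ≤ Discussion (76), so Discussion stays at 76.
Weighted total:
  Studio work 90 × 0.08 = 7.2
  Midterm exam 46.5 × 0.11 = 5.115
  Practicals 79.3 × 0.1 = 7.93
  Capstone 25 × 0.15 = 3.75
  Discussion 76 × 0.12 = 9.12
  Oral exam 65 × 0.05 = 3.25
  Participation 94.5 × 0.12 = 11.34
  Presentations 77 × 0.27 = 20.79
Sum = 68.495
68.495 is ≥ 65 and < 89 → Meets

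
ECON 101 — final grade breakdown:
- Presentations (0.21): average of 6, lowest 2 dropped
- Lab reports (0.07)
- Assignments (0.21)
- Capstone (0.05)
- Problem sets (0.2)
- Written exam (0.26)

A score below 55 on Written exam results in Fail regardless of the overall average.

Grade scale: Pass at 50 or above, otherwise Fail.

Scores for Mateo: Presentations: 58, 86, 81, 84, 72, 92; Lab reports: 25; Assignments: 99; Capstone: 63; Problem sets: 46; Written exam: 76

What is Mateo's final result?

Presentations: drop 58, 72 → average of remaining 4 = 343/4 = 85.75
Written exam score 76 ≥ 55: minimum met.
Weighted total:
  Presentations 85.75 × 0.21 = 18.0075
  Lab reports 25 × 0.07 = 1.75
  Assignments 99 × 0.21 = 20.79
  Capstone 63 × 0.05 = 3.15
  Problem sets 46 × 0.2 = 9.2
  Written exam 76 × 0.26 = 19.76
Sum = 72.6575
72.6575 ≥ 50 → Pass

Pass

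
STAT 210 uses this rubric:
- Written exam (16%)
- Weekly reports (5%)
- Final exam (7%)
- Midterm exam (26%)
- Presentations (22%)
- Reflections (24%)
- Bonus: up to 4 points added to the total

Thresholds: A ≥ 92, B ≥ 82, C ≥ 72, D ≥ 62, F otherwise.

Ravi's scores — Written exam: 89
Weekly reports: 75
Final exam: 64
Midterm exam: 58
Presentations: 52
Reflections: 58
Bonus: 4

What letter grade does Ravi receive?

Weighted total:
  Written exam 89 × 0.16 = 14.24
  Weekly reports 75 × 0.05 = 3.75
  Final exam 64 × 0.07 = 4.48
  Midterm exam 58 × 0.26 = 15.08
  Presentations 52 × 0.22 = 11.44
  Reflections 58 × 0.24 = 13.92
Sum = 62.91
Bonus: 62.91 + 4 = 66.91
66.91 is ≥ 62 and < 72 → D

D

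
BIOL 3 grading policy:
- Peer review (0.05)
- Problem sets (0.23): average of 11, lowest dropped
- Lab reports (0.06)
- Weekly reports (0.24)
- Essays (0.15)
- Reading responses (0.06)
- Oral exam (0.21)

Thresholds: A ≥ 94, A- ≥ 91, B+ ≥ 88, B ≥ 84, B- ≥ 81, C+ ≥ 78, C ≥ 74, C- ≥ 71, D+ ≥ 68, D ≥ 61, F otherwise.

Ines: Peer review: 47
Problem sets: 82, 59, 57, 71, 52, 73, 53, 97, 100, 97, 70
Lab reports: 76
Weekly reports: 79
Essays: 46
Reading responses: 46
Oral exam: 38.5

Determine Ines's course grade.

D

Problem sets: drop 52 → average of remaining 10 = 759/10 = 75.9
Weighted total:
  Peer review 47 × 0.05 = 2.35
  Problem sets 75.9 × 0.23 = 17.457
  Lab reports 76 × 0.06 = 4.56
  Weekly reports 79 × 0.24 = 18.96
  Essays 46 × 0.15 = 6.9
  Reading responses 46 × 0.06 = 2.76
  Oral exam 38.5 × 0.21 = 8.085
Sum = 61.072
61.072 is ≥ 61 and < 68 → D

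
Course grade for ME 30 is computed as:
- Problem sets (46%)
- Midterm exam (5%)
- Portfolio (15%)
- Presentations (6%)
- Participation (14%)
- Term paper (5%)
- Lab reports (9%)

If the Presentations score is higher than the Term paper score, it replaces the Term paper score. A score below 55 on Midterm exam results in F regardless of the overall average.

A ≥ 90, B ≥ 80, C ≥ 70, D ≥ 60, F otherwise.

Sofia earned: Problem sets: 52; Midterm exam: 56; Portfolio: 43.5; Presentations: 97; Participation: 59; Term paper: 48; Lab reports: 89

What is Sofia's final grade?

D

Presentations (97) > Term paper (48), so Term paper counts as 97.
Midterm exam score 56 ≥ 55: minimum met.
Weighted total:
  Problem sets 52 × 0.46 = 23.92
  Midterm exam 56 × 0.05 = 2.8
  Portfolio 43.5 × 0.15 = 6.525
  Presentations 97 × 0.06 = 5.82
  Participation 59 × 0.14 = 8.26
  Term paper 97 × 0.05 = 4.85
  Lab reports 89 × 0.09 = 8.01
Sum = 60.185
60.185 is ≥ 60 and < 70 → D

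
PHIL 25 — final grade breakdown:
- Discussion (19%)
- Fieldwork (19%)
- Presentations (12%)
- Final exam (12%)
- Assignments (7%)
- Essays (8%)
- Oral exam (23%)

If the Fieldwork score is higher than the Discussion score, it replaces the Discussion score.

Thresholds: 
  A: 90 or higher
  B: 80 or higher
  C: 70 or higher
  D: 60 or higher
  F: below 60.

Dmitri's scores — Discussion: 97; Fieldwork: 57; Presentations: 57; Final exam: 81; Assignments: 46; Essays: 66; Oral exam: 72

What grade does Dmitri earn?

Fieldwork (57) ≤ Discussion (97), so Discussion stays at 97.
Weighted total:
  Discussion 97 × 0.19 = 18.43
  Fieldwork 57 × 0.19 = 10.83
  Presentations 57 × 0.12 = 6.84
  Final exam 81 × 0.12 = 9.72
  Assignments 46 × 0.07 = 3.22
  Essays 66 × 0.08 = 5.28
  Oral exam 72 × 0.23 = 16.56
Sum = 70.88
70.88 is ≥ 70 and < 80 → C

C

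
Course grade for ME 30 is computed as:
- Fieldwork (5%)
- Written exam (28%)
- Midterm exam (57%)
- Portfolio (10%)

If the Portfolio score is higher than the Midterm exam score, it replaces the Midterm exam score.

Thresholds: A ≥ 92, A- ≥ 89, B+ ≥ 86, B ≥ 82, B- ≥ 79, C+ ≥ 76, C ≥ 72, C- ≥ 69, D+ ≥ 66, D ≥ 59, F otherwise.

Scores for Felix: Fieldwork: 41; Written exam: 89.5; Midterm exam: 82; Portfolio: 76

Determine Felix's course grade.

Portfolio (76) ≤ Midterm exam (82), so Midterm exam stays at 82.
Weighted total:
  Fieldwork 41 × 0.05 = 2.05
  Written exam 89.5 × 0.28 = 25.06
  Midterm exam 82 × 0.57 = 46.74
  Portfolio 76 × 0.1 = 7.6
Sum = 81.45
81.45 is ≥ 79 and < 82 → B-

B-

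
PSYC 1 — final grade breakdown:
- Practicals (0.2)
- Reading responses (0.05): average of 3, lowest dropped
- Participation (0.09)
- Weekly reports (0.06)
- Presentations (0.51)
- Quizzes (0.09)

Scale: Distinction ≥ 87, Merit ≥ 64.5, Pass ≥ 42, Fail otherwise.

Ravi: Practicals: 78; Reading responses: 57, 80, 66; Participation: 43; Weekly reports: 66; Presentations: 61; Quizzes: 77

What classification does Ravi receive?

Reading responses: drop 57 → average of remaining 2 = 146/2 = 73
Weighted total:
  Practicals 78 × 0.2 = 15.6
  Reading responses 73 × 0.05 = 3.65
  Participation 43 × 0.09 = 3.87
  Weekly reports 66 × 0.06 = 3.96
  Presentations 61 × 0.51 = 31.11
  Quizzes 77 × 0.09 = 6.93
Sum = 65.12
65.12 is ≥ 64.5 and < 87 → Merit

Merit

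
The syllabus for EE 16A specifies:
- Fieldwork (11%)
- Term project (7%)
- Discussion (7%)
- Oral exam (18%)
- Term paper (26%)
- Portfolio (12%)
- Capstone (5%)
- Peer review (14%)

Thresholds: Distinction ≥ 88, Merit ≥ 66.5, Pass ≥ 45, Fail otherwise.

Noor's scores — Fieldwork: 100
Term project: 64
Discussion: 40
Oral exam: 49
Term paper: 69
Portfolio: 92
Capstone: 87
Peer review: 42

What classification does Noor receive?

Weighted total:
  Fieldwork 100 × 0.11 = 11
  Term project 64 × 0.07 = 4.48
  Discussion 40 × 0.07 = 2.8
  Oral exam 49 × 0.18 = 8.82
  Term paper 69 × 0.26 = 17.94
  Portfolio 92 × 0.12 = 11.04
  Capstone 87 × 0.05 = 4.35
  Peer review 42 × 0.14 = 5.88
Sum = 66.31
66.31 is ≥ 45 and < 66.5 → Pass

Pass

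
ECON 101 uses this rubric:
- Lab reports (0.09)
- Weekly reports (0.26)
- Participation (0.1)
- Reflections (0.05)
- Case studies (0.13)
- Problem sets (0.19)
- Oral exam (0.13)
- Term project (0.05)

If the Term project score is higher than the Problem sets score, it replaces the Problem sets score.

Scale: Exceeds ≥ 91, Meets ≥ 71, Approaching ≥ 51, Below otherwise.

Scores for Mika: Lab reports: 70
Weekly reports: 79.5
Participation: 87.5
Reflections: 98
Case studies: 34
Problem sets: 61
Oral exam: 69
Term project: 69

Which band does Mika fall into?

Approaching

Term project (69) > Problem sets (61), so Problem sets counts as 69.
Weighted total:
  Lab reports 70 × 0.09 = 6.3
  Weekly reports 79.5 × 0.26 = 20.67
  Participation 87.5 × 0.1 = 8.75
  Reflections 98 × 0.05 = 4.9
  Case studies 34 × 0.13 = 4.42
  Problem sets 69 × 0.19 = 13.11
  Oral exam 69 × 0.13 = 8.97
  Term project 69 × 0.05 = 3.45
Sum = 70.57
70.57 is ≥ 51 and < 71 → Approaching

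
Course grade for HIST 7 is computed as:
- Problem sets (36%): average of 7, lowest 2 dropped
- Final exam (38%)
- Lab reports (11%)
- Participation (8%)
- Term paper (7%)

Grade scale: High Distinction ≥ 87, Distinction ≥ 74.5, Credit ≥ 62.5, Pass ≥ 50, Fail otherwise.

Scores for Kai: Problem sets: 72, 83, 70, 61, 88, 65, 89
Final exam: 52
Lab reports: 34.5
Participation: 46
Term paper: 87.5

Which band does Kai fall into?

Problem sets: drop 61, 65 → average of remaining 5 = 402/5 = 80.4
Weighted total:
  Problem sets 80.4 × 0.36 = 28.944
  Final exam 52 × 0.38 = 19.76
  Lab reports 34.5 × 0.11 = 3.795
  Participation 46 × 0.08 = 3.68
  Term paper 87.5 × 0.07 = 6.125
Sum = 62.304
62.304 is ≥ 50 and < 62.5 → Pass

Pass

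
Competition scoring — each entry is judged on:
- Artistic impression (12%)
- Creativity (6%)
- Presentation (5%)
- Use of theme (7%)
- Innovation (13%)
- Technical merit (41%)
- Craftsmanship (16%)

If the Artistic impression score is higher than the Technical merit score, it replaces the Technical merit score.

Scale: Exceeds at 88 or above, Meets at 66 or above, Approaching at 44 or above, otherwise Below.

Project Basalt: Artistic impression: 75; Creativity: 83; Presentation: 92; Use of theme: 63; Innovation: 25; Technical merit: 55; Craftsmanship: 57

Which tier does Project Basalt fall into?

Meets

Artistic impression (75) > Technical merit (55), so Technical merit counts as 75.
Weighted total:
  Artistic impression 75 × 0.12 = 9
  Creativity 83 × 0.06 = 4.98
  Presentation 92 × 0.05 = 4.6
  Use of theme 63 × 0.07 = 4.41
  Innovation 25 × 0.13 = 3.25
  Technical merit 75 × 0.41 = 30.75
  Craftsmanship 57 × 0.16 = 9.12
Sum = 66.11
66.11 is ≥ 66 and < 88 → Meets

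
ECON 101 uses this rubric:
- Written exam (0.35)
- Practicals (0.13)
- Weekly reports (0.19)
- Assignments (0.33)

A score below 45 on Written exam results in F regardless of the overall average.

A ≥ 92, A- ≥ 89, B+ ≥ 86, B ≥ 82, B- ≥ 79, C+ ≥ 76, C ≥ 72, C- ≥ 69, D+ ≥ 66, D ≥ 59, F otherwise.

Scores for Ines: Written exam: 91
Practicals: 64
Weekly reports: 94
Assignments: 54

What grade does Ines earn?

Written exam score 91 ≥ 45: minimum met.
Weighted total:
  Written exam 91 × 0.35 = 31.85
  Practicals 64 × 0.13 = 8.32
  Weekly reports 94 × 0.19 = 17.86
  Assignments 54 × 0.33 = 17.82
Sum = 75.85
75.85 is ≥ 72 and < 76 → C

C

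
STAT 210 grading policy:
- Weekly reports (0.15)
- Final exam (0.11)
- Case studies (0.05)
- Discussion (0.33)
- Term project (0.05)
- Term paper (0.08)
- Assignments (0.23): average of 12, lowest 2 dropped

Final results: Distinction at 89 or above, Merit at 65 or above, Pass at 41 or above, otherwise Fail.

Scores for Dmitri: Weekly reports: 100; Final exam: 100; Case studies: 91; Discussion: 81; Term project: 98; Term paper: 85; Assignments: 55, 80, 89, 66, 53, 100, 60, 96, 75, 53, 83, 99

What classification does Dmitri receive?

Assignments: drop 53, 53 → average of remaining 10 = 803/10 = 80.3
Weighted total:
  Weekly reports 100 × 0.15 = 15
  Final exam 100 × 0.11 = 11
  Case studies 91 × 0.05 = 4.55
  Discussion 81 × 0.33 = 26.73
  Term project 98 × 0.05 = 4.9
  Term paper 85 × 0.08 = 6.8
  Assignments 80.3 × 0.23 = 18.469
Sum = 87.449
87.449 is ≥ 65 and < 89 → Merit

Merit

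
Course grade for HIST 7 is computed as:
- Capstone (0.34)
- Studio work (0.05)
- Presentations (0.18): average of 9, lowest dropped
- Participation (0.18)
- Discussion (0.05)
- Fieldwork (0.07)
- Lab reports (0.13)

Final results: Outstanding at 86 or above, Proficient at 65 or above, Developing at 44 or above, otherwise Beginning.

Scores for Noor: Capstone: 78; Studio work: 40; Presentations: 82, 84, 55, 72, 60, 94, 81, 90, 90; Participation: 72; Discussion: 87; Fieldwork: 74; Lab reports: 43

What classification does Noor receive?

Proficient

Presentations: drop 55 → average of remaining 8 = 653/8 = 81.625
Weighted total:
  Capstone 78 × 0.34 = 26.52
  Studio work 40 × 0.05 = 2
  Presentations 81.625 × 0.18 = 14.6925
  Participation 72 × 0.18 = 12.96
  Discussion 87 × 0.05 = 4.35
  Fieldwork 74 × 0.07 = 5.18
  Lab reports 43 × 0.13 = 5.59
Sum = 71.2925
71.2925 is ≥ 65 and < 86 → Proficient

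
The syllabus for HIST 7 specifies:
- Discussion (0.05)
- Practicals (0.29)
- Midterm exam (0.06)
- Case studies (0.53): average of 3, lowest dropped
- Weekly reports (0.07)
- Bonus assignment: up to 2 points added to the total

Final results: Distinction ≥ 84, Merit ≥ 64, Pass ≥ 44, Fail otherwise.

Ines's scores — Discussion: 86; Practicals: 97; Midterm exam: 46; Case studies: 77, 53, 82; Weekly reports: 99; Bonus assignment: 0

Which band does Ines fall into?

Distinction

Case studies: drop 53 → average of remaining 2 = 159/2 = 79.5
Weighted total:
  Discussion 86 × 0.05 = 4.3
  Practicals 97 × 0.29 = 28.13
  Midterm exam 46 × 0.06 = 2.76
  Case studies 79.5 × 0.53 = 42.135
  Weekly reports 99 × 0.07 = 6.93
Sum = 84.255
Bonus assignment: 84.255 + 0 = 84.255
84.255 ≥ 84 → Distinction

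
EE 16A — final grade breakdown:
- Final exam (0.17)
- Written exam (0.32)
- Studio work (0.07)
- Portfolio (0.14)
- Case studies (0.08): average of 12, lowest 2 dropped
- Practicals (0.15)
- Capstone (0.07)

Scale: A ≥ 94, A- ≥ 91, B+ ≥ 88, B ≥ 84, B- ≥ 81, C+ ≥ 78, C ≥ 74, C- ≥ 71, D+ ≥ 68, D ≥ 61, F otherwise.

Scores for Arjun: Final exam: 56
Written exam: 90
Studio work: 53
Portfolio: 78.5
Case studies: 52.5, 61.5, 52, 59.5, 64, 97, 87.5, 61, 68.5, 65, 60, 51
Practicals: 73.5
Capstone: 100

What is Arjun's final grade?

C

Case studies: drop 51, 52 → average of remaining 10 = 676.5/10 = 67.65
Weighted total:
  Final exam 56 × 0.17 = 9.52
  Written exam 90 × 0.32 = 28.8
  Studio work 53 × 0.07 = 3.71
  Portfolio 78.5 × 0.14 = 10.99
  Case studies 67.65 × 0.08 = 5.412
  Practicals 73.5 × 0.15 = 11.025
  Capstone 100 × 0.07 = 7
Sum = 76.457
76.457 is ≥ 74 and < 78 → C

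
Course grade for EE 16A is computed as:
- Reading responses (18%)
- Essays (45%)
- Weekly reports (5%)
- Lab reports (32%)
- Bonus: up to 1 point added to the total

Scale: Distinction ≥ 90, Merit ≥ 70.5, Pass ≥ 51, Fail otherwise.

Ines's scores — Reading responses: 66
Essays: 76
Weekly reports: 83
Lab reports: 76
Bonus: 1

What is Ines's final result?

Weighted total:
  Reading responses 66 × 0.18 = 11.88
  Essays 76 × 0.45 = 34.2
  Weekly reports 83 × 0.05 = 4.15
  Lab reports 76 × 0.32 = 24.32
Sum = 74.55
Bonus: 74.55 + 1 = 75.55
75.55 is ≥ 70.5 and < 90 → Merit

Merit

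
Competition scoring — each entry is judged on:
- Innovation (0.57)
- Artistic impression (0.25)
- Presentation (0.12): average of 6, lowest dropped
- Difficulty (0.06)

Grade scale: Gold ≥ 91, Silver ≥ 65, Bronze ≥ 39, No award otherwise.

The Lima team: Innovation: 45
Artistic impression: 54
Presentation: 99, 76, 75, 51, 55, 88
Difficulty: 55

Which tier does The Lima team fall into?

Presentation: drop 51 → average of remaining 5 = 393/5 = 78.6
Weighted total:
  Innovation 45 × 0.57 = 25.65
  Artistic impression 54 × 0.25 = 13.5
  Presentation 78.6 × 0.12 = 9.432
  Difficulty 55 × 0.06 = 3.3
Sum = 51.882
51.882 is ≥ 39 and < 65 → Bronze

Bronze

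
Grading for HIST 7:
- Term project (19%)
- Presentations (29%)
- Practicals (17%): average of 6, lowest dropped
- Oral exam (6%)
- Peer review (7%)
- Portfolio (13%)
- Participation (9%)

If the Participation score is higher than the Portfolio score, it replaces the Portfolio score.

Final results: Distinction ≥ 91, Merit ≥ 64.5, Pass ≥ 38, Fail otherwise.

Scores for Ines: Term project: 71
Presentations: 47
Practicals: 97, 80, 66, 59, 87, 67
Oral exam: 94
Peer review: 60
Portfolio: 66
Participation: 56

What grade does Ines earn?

Practicals: drop 59 → average of remaining 5 = 397/5 = 79.4
Participation (56) ≤ Portfolio (66), so Portfolio stays at 66.
Weighted total:
  Term project 71 × 0.19 = 13.49
  Presentations 47 × 0.29 = 13.63
  Practicals 79.4 × 0.17 = 13.498
  Oral exam 94 × 0.06 = 5.64
  Peer review 60 × 0.07 = 4.2
  Portfolio 66 × 0.13 = 8.58
  Participation 56 × 0.09 = 5.04
Sum = 64.078
64.078 is ≥ 38 and < 64.5 → Pass

Pass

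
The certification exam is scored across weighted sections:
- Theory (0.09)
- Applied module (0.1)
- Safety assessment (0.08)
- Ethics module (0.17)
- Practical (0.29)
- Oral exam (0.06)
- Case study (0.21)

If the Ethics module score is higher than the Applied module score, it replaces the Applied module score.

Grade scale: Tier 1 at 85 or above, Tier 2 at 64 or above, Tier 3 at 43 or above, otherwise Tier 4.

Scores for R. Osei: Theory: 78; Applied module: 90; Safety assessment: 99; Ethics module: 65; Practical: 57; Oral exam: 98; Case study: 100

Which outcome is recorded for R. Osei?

Ethics module (65) ≤ Applied module (90), so Applied module stays at 90.
Weighted total:
  Theory 78 × 0.09 = 7.02
  Applied module 90 × 0.1 = 9
  Safety assessment 99 × 0.08 = 7.92
  Ethics module 65 × 0.17 = 11.05
  Practical 57 × 0.29 = 16.53
  Oral exam 98 × 0.06 = 5.88
  Case study 100 × 0.21 = 21
Sum = 78.4
78.4 is ≥ 64 and < 85 → Tier 2

Tier 2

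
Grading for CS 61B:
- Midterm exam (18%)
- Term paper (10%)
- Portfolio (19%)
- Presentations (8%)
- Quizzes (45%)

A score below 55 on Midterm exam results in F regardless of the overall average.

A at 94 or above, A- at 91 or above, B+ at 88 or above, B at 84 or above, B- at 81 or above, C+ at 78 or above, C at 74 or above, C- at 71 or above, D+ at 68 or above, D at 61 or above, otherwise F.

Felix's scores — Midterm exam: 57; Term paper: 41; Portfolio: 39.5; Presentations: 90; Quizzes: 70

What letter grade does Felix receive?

Midterm exam score 57 ≥ 55: minimum met.
Weighted total:
  Midterm exam 57 × 0.18 = 10.26
  Term paper 41 × 0.1 = 4.1
  Portfolio 39.5 × 0.19 = 7.505
  Presentations 90 × 0.08 = 7.2
  Quizzes 70 × 0.45 = 31.5
Sum = 60.565
60.565 < 61 → F

F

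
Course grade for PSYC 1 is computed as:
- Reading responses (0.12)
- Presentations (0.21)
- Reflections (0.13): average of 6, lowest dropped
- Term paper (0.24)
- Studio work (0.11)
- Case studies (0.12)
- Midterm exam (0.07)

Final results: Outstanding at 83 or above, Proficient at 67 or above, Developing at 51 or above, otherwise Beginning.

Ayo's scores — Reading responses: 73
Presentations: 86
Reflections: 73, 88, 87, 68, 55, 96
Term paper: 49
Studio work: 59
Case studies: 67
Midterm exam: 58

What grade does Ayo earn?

Reflections: drop 55 → average of remaining 5 = 412/5 = 82.4
Weighted total:
  Reading responses 73 × 0.12 = 8.76
  Presentations 86 × 0.21 = 18.06
  Reflections 82.4 × 0.13 = 10.712
  Term paper 49 × 0.24 = 11.76
  Studio work 59 × 0.11 = 6.49
  Case studies 67 × 0.12 = 8.04
  Midterm exam 58 × 0.07 = 4.06
Sum = 67.882
67.882 is ≥ 67 and < 83 → Proficient

Proficient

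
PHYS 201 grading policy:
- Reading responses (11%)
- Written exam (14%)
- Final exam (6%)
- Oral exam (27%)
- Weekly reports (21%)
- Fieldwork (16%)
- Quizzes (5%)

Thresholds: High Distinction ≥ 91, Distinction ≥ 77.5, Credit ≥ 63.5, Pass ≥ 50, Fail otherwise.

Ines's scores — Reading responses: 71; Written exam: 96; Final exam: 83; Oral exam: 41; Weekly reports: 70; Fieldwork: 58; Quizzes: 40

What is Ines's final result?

Pass

Weighted total:
  Reading responses 71 × 0.11 = 7.81
  Written exam 96 × 0.14 = 13.44
  Final exam 83 × 0.06 = 4.98
  Oral exam 41 × 0.27 = 11.07
  Weekly reports 70 × 0.21 = 14.7
  Fieldwork 58 × 0.16 = 9.28
  Quizzes 40 × 0.05 = 2
Sum = 63.28
63.28 is ≥ 50 and < 63.5 → Pass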